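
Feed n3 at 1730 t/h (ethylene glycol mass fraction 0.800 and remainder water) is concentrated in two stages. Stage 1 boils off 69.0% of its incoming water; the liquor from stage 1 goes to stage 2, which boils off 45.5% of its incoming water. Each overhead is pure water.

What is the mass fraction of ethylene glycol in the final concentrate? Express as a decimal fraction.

0.959

water in feed = 1730×0.200 = 346 t/h.
After stage 1: water left = (1−0.690)×346 = 107.26; stream total = 1491.3 t/h.
After stage 2: water left = (1−0.455)×107.26 = 58.457; final concentrate = 1442.5 t/h.
ethylene glycol fraction = 1384/1442.5 = 0.959.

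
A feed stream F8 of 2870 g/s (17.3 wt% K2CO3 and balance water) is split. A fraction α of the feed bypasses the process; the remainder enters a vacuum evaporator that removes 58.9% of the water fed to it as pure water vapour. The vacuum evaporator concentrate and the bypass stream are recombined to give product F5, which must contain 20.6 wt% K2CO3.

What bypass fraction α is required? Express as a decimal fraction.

0.671

All 2870×0.173 = 496.51 g/s of K2CO3 reaches F5, so F5 = 496.51/0.206 = 2410.2 g/s and vapour = 459.76 g/s.
The evaporator receives (1−α)·2870 of feed at 0.827 water and removes 0.589 of that water:
0.589×0.827×(1−α)×2870 = 459.76
(1−α) = 459.76/1398 = 0.3289;  α = 0.6711.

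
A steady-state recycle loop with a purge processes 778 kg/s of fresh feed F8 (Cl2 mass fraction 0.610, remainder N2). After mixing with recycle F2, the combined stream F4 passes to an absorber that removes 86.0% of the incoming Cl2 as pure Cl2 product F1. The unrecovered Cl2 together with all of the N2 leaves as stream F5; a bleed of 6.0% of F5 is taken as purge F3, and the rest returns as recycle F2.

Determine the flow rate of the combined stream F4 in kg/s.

N2 enters only via F8 and leaves only via the purge: 778×0.390 = 0.060×(N2 in F5), and the absorber passes all N2, so N2 in F4 = N2 in F5 = 5057 kg/s.
Cl2 in F4: m_A = 778×0.610 + (1−0.060)·(1−0.860)·m_A, so m_A = 474.58/0.8684 = 546.5 kg/s.
F4 = 546.5 + 5057 = 5603.5 kg/s.

5603 kg/s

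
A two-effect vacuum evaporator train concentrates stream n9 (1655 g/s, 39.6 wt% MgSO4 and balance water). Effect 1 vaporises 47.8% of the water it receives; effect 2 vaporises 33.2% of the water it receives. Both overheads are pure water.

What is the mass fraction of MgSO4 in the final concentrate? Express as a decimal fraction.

water in feed = 1655×0.604 = 999.62 g/s.
After stage 1: water left = (1−0.478)×999.62 = 521.8; stream total = 1177.2 g/s.
After stage 2: water left = (1−0.332)×521.8 = 348.56; final concentrate = 1003.9 g/s.
MgSO4 fraction = 655.38/1003.9 = 0.6528.

0.6528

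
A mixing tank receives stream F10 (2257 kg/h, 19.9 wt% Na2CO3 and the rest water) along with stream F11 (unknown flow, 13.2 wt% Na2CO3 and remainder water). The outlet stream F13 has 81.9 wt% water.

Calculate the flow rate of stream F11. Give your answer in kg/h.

Let F11 be the unknown flow. Total out = 2257 + F11.
water balance: 1807.9 + 0.868·F11 = 0.819·(2257 + F11)
(0.868 − 0.819)·F11 = 0.819×2257 − 1807.9 = 40.626
F11 = 40.626 / 0.049 = 829.1 kg/h

829.1 kg/h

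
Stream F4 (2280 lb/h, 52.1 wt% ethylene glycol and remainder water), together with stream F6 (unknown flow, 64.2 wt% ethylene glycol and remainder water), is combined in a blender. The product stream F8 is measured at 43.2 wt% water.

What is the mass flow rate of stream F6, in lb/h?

Let F6 be the unknown flow. Total out = 2280 + F6.
water balance: 1092.1 + 0.358·F6 = 0.432·(2280 + F6)
(0.358 − 0.432)·F6 = 0.432×2280 − 1092.1 = -107.16
F6 = -107.16 / -0.074 = 1448.1 lb/h

1448 lb/h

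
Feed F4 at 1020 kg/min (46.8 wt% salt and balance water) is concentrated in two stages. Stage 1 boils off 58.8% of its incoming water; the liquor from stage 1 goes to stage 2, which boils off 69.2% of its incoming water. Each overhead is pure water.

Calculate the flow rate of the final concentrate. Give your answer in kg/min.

water in feed = 1020×0.532 = 542.64 kg/min.
After stage 1: water left = (1−0.588)×542.64 = 223.57; stream total = 700.93 kg/min.
After stage 2: water left = (1−0.692)×223.57 = 68.859; final concentrate = 546.22 kg/min.

546.2 kg/min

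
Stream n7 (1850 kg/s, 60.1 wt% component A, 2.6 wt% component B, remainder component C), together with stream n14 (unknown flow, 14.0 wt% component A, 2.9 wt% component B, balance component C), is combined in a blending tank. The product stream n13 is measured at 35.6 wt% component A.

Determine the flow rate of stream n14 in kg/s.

Let n14 be the unknown flow. Total out = 1850 + n14.
component A balance: 1111.8 + 0.140·n14 = 0.356·(1850 + n14)
(0.140 − 0.356)·n14 = 0.356×1850 − 1111.8 = -453.25
n14 = -453.25 / -0.216 = 2098.4 kg/s

2098 kg/s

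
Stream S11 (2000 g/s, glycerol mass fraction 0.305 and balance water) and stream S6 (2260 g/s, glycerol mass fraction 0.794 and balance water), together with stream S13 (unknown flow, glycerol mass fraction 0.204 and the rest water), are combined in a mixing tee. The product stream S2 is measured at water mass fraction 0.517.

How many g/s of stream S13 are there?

Let S13 be the unknown flow. Total out = 4260 + S13.
water balance: 1855.6 + 0.796·S13 = 0.517·(4260 + S13)
(0.796 − 0.517)·S13 = 0.517×4260 − 1855.6 = 346.86
S13 = 346.86 / 0.279 = 1243.2 g/s

1243 g/s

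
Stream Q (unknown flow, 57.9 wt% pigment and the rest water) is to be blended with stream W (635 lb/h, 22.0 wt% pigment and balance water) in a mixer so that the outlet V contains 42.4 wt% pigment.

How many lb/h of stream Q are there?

835.7 lb/h

Let Q be the unknown flow. Total out = 635 + Q.
pigment balance: 139.7 + 0.579·Q = 0.424·(635 + Q)
(0.579 − 0.424)·Q = 0.424×635 − 139.7 = 129.54
Q = 129.54 / 0.155 = 835.74 lb/h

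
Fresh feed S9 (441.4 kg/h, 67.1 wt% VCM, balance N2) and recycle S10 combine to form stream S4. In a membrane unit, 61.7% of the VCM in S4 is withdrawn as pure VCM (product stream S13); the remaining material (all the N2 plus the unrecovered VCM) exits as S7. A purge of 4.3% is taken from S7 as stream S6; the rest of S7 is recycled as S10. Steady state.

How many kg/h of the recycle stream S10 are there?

N2 enters only via S9 and leaves only via the purge: 441.4×0.329 = 0.043×(N2 in S7), and the membrane unit passes all N2, so N2 in S4 = N2 in S7 = 3377.2 kg/h.
VCM in S4: m_A = 441.4×0.671 + (1−0.043)·(1−0.617)·m_A, so m_A = 296.18/0.6335 = 467.55 kg/h.
S7 = (1−0.617)×467.55 + 3377.2 = 3556.3 kg/h.
Recycle S10 = (1−0.043)×3556.3 = 3403.4 kg/h.

3403 kg/h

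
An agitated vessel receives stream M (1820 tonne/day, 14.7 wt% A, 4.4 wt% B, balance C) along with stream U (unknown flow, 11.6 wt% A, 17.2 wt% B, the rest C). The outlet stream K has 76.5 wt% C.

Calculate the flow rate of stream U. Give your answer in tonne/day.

Let U be the unknown flow. Total out = 1820 + U.
C balance: 1472.4 + 0.712·U = 0.765·(1820 + U)
(0.712 − 0.765)·U = 0.765×1820 − 1472.4 = -80.08
U = -80.08 / -0.053 = 1510.9 tonne/day

1511 tonne/day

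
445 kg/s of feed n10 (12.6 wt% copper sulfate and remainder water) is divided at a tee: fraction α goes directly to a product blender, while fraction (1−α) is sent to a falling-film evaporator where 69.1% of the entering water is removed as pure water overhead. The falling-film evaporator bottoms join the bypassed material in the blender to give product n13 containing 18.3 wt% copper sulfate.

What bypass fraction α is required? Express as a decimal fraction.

All 445×0.126 = 56.07 kg/s of copper sulfate reaches n13, so n13 = 56.07/0.183 = 306.39 kg/s and vapour = 138.61 kg/s.
The evaporator receives (1−α)·445 of feed at 0.874 water and removes 0.691 of that water:
0.691×0.874×(1−α)×445 = 138.61
(1−α) = 138.61/268.75 = 0.5157;  α = 0.4843.

0.484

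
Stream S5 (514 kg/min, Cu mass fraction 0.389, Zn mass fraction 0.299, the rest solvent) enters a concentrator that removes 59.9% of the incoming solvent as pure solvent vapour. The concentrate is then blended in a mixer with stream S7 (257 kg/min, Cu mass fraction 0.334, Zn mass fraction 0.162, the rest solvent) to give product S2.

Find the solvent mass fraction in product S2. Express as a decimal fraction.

0.287

Vapour removed = 0.599×0.312×514 = 96.06 kg/min; concentrate = 417.94 kg/min.
solvent reaching the mixer = 64.308 (from concentrate) + 257×0.504 = 193.84 kg/min.
Product flow = 417.94 + 257 = 674.94 kg/min; solvent fraction = 0.287.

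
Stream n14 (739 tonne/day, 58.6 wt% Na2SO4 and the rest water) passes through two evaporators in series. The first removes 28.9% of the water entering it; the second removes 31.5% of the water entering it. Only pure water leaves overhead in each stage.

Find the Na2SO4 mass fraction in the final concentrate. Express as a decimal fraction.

water in feed = 739×0.414 = 305.95 tonne/day.
After stage 1: water left = (1−0.289)×305.95 = 217.53; stream total = 650.58 tonne/day.
After stage 2: water left = (1−0.315)×217.53 = 149.01; final concentrate = 582.06 tonne/day.
Na2SO4 fraction = 433.05/582.06 = 0.7440.

0.7440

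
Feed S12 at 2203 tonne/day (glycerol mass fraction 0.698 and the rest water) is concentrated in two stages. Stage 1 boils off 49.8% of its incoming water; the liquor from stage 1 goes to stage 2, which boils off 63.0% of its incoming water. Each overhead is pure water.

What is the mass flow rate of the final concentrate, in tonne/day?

1661 tonne/day

water in feed = 2203×0.302 = 665.31 tonne/day.
After stage 1: water left = (1−0.498)×665.31 = 333.98; stream total = 1871.7 tonne/day.
After stage 2: water left = (1−0.630)×333.98 = 123.57; final concentrate = 1661.3 tonne/day.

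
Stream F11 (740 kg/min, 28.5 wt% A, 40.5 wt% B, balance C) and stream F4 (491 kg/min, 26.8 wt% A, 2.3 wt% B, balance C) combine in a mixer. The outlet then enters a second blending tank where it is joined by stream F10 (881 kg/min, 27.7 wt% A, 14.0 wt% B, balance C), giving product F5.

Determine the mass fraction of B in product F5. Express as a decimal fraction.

Overall, product flow = 2112 kg/min.
B in = 740×0.405 + 491×0.023 + 881×0.140 = 434.33 kg/min.
B fraction in F5 = 0.2057.

0.2057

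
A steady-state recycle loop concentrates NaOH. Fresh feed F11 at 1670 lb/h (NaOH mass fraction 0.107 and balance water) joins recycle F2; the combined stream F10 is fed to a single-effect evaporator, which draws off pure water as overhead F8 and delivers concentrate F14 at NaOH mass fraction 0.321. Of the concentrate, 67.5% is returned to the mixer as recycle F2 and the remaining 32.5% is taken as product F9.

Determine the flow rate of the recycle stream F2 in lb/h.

Overall NaOH balance (none leaves overhead): NaOH in fresh feed = NaOH in product, i.e. 1670×0.107 = (1−0.675)·F14·0.321.
F14 = 178.69/(0.321×0.325) = 1712.8 lb/h.
Recycle F2 = 0.675×1712.8 = 1156.2 lb/h.

1156 lb/h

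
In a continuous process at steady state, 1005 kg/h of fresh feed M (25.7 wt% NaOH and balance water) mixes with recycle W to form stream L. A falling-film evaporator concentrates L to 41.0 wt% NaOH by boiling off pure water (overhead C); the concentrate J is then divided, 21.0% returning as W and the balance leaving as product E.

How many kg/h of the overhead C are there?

375 kg/h

Overall NaOH balance (none leaves overhead): NaOH in fresh feed = NaOH in product, i.e. 1005×0.257 = (1−0.210)·J·0.410.
J = 258.29/(0.410×0.790) = 797.42 kg/h.
Recycle W = 0.210×797.42 = 167.46 kg/h.
Combined feed L = 1005 + 167.46 = 1172.5 kg/h.
Overhead C = L − J = 1172.5 − 797.42 = 375.04 kg/h.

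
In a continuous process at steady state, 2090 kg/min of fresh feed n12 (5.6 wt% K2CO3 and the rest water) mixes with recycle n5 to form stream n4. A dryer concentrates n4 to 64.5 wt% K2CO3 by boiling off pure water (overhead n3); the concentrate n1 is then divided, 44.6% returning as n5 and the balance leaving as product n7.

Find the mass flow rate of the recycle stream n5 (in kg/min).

Overall K2CO3 balance (none leaves overhead): K2CO3 in fresh feed = K2CO3 in product, i.e. 2090×0.056 = (1−0.446)·n1·0.645.
n1 = 117.04/(0.645×0.554) = 327.54 kg/min.
Recycle n5 = 0.446×327.54 = 146.08 kg/min.

146.1 kg/min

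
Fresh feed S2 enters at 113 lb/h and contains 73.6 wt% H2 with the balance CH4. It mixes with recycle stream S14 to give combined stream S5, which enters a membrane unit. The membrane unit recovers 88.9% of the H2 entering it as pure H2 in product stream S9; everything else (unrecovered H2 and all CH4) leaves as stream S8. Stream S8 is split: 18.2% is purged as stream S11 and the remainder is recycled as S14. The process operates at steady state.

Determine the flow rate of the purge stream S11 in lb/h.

31.68 lb/h

CH4 enters only via S2 and leaves only via the purge: 113×0.264 = 0.182×(CH4 in S8), and the membrane unit passes all CH4, so CH4 in S5 = CH4 in S8 = 163.91 lb/h.
H2 in S5: m_A = 113×0.736 + (1−0.182)·(1−0.889)·m_A, so m_A = 83.168/0.9092 = 91.474 lb/h.
S8 = (1−0.889)×91.474 + 163.91 = 174.07 lb/h.
Purge S11 = 0.182×174.07 = 31.68 lb/h.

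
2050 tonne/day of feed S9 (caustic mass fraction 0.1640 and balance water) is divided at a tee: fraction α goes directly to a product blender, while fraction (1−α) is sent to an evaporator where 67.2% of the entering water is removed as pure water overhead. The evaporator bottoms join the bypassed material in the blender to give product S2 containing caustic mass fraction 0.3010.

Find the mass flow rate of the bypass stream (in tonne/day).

All 2050×0.164 = 336.2 tonne/day of caustic reaches S2, so S2 = 336.2/0.301 = 1116.9 tonne/day and vapour = 933.06 tonne/day.
The evaporator receives (1−α)·2050 of feed at 0.836 water and removes 0.672 of that water:
0.672×0.836×(1−α)×2050 = 933.06
(1−α) = 933.06/1151.7 = 0.8102;  α = 0.1898.
Bypass flow = 0.1898×2050 = 389.14 tonne/day.

389.1 tonne/day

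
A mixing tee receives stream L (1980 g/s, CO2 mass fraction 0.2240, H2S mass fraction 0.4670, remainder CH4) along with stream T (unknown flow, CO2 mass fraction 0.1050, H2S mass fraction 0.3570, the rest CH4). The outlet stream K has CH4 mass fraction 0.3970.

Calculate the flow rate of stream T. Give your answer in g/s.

Let T be the unknown flow. Total out = 1980 + T.
CH4 balance: 611.82 + 0.538·T = 0.397·(1980 + T)
(0.538 − 0.397)·T = 0.397×1980 − 611.82 = 174.24
T = 174.24 / 0.141 = 1235.7 g/s

1236 g/s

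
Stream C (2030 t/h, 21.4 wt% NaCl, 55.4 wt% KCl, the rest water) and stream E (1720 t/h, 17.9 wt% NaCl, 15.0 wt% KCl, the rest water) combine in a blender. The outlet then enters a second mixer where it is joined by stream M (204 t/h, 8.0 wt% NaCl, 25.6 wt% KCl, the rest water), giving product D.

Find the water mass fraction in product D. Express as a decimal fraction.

Overall, product flow = 3954 t/h.
water in = 2030×0.232 + 1720×0.671 + 204×0.664 = 1760.5 t/h.
water fraction in D = 0.4453.

0.4453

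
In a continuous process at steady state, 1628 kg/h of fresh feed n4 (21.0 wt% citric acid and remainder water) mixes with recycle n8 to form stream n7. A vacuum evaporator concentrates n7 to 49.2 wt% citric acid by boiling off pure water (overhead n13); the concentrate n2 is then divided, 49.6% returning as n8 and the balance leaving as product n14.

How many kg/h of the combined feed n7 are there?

2312 kg/h

Overall citric acid balance (none leaves overhead): citric acid in fresh feed = citric acid in product, i.e. 1628×0.210 = (1−0.496)·n2·0.492.
n2 = 341.88/(0.492×0.504) = 1378.7 kg/h.
Recycle n8 = 0.496×1378.7 = 683.85 kg/h.
Combined feed n7 = 1628 + 683.85 = 2311.8 kg/h.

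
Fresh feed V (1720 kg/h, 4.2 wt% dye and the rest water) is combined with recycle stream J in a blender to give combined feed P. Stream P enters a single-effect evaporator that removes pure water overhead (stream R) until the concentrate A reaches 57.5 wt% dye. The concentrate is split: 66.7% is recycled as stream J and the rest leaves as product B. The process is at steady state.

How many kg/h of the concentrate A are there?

377.3 kg/h

Overall dye balance (none leaves overhead): dye in fresh feed = dye in product, i.e. 1720×0.042 = (1−0.667)·A·0.575.
A = 72.24/(0.575×0.333) = 377.28 kg/h.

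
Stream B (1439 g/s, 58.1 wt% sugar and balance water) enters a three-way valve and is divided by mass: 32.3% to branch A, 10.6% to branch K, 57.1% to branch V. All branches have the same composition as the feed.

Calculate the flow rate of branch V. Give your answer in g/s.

Branch V flow = 0.571×1439 = 821.67 g/s.

821.7 g/s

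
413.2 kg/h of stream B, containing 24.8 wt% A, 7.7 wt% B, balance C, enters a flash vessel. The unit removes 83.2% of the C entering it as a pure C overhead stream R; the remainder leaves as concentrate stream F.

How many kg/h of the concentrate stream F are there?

C entering = 413.2×0.675 = 278.91 kg/h; overhead removed = 0.832×278.91 = 232.05 kg/h.
Concentrate = 413.2 − 232.05 = 181.15 kg/h.

181.1 kg/h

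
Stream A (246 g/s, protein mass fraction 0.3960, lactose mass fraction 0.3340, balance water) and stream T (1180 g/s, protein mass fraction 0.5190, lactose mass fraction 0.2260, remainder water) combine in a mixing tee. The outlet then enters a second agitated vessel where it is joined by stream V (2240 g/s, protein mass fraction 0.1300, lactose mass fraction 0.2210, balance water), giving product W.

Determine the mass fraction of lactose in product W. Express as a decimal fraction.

0.2302

Overall, product flow = 3666 g/s.
lactose in = 246×0.334 + 1180×0.226 + 2240×0.221 = 843.88 g/s.
lactose fraction in W = 0.2302.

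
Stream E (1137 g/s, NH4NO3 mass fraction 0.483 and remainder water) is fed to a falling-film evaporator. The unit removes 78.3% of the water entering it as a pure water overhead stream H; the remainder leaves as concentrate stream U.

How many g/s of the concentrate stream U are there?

water entering = 1137×0.517 = 587.83 g/s; overhead removed = 0.783×587.83 = 460.27 g/s.
Concentrate = 1137 − 460.27 = 676.73 g/s.

676.7 g/s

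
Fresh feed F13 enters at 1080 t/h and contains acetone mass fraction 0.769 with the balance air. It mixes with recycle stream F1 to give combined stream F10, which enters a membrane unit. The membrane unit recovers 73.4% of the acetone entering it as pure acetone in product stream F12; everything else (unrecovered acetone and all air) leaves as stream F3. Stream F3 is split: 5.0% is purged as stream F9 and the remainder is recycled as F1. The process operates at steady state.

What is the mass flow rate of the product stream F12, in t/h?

815.7 t/h

acetone in F10: m_A = 1080×0.769 + (1−0.050)·(1−0.734)·m_A, so m_A = 830.52/0.7473 = 1111.4 t/h.
Product F12 = 0.734×1111.4 = 815.74 t/h.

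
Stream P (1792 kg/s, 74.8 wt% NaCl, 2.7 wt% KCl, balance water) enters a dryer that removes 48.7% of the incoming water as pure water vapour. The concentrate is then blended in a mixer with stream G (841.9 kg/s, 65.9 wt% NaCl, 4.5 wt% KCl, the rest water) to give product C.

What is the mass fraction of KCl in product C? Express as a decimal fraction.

0.035

Vapour removed = 0.487×0.225×1792 = 196.36 kg/s; concentrate = 1595.6 kg/s.
KCl reaching the mixer = 48.384 (from concentrate) + 841.9×0.045 = 86.269 kg/s.
Product flow = 1595.6 + 841.9 = 2437.5 kg/s; KCl fraction = 0.035.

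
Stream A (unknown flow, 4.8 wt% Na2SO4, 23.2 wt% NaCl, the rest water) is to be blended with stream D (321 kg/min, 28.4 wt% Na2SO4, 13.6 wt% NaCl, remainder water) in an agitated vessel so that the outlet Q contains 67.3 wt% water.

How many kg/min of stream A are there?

Let A be the unknown flow. Total out = 321 + A.
water balance: 186.18 + 0.720·A = 0.673·(321 + A)
(0.720 − 0.673)·A = 0.673×321 − 186.18 = 29.853
A = 29.853 / 0.047 = 635.17 kg/min

635.2 kg/min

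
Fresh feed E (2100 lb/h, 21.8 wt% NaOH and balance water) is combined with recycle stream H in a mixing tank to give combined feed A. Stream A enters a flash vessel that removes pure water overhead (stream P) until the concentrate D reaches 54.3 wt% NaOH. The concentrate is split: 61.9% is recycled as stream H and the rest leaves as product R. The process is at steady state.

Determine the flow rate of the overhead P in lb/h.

Overall NaOH balance (none leaves overhead): NaOH in fresh feed = NaOH in product, i.e. 2100×0.218 = (1−0.619)·D·0.543.
D = 457.8/(0.543×0.381) = 2212.8 lb/h.
Recycle H = 0.619×2212.8 = 1369.8 lb/h.
Combined feed A = 2100 + 1369.8 = 3469.8 lb/h.
Overhead P = A − D = 3469.8 − 2212.8 = 1256.9 lb/h.

1257 lb/h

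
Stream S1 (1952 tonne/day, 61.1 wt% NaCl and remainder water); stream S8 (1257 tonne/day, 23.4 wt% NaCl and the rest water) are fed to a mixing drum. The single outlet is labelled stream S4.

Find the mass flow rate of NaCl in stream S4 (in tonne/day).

NaCl out = NaCl in = 1952×0.611 + 1257×0.234 = 1486.8 tonne/day.

1487 tonne/day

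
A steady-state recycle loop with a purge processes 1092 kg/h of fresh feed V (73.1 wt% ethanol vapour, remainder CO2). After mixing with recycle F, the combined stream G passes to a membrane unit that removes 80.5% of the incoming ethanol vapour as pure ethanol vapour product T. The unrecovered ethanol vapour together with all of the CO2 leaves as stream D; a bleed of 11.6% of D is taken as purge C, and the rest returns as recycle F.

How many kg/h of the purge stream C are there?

315.6 kg/h

CO2 enters only via V and leaves only via the purge: 1092×0.269 = 0.116×(CO2 in D), and the membrane unit passes all CO2, so CO2 in G = CO2 in D = 2532.3 kg/h.
ethanol vapour in G: m_A = 1092×0.731 + (1−0.116)·(1−0.805)·m_A, so m_A = 798.25/0.8276 = 964.52 kg/h.
D = (1−0.805)×964.52 + 2532.3 = 2720.4 kg/h.
Purge C = 0.116×2720.4 = 315.57 kg/h.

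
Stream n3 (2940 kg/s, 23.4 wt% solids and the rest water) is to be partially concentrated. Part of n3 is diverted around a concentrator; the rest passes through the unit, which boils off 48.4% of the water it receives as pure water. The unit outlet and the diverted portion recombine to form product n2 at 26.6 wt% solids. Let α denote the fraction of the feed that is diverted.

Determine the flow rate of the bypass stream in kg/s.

All 2940×0.234 = 687.96 kg/s of solids reaches n2, so n2 = 687.96/0.266 = 2586.3 kg/s and vapour = 353.68 kg/s.
The evaporator receives (1−α)·2940 of feed at 0.766 water and removes 0.484 of that water:
0.484×0.766×(1−α)×2940 = 353.68
(1−α) = 353.68/1090 = 0.3245;  α = 0.6755.
Bypass flow = 0.6755×2940 = 1986 kg/s.

1986 kg/s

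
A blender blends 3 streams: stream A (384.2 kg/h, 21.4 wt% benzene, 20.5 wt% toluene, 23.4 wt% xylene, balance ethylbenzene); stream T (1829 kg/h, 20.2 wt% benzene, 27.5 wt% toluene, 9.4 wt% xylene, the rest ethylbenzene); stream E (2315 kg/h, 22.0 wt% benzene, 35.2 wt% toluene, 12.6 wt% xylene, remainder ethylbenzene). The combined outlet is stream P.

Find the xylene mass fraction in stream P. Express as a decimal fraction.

0.122

Total flow out = 384.2 + 1829 + 2315 = 4528.2 kg/h.
xylene in = 384.2×0.234 + 1829×0.094 + 2315×0.126 = 553.52 kg/h.
xylene mass fraction in P = 553.52/4528.2 = 0.122.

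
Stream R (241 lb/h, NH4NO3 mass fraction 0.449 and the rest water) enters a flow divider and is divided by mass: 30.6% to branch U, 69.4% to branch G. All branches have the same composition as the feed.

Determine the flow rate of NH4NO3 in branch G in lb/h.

Branch G total = 0.694×241 = 167.25 lb/h.
NH4NO3 in G = 0.449×167.25 = 75.097 lb/h.

75.1 lb/h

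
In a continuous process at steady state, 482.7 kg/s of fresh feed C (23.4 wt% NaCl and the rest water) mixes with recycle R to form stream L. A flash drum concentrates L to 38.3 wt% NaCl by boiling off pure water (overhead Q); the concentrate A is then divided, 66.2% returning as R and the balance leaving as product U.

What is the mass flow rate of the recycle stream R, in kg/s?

577.6 kg/s

Overall NaCl balance (none leaves overhead): NaCl in fresh feed = NaCl in product, i.e. 482.7×0.234 = (1−0.662)·A·0.383.
A = 112.95/(0.383×0.338) = 872.52 kg/s.
Recycle R = 0.662×872.52 = 577.61 kg/s.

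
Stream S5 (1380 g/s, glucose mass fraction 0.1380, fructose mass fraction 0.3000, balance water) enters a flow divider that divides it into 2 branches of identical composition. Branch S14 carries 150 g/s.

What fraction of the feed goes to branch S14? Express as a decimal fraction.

Fraction to S14 = 150/1380 = 0.1087.

0.109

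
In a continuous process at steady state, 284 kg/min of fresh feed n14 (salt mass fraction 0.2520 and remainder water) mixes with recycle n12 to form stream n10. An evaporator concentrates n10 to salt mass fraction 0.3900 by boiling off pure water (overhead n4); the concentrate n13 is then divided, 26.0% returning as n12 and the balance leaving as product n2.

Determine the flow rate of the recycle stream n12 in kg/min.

64.48 kg/min

Overall salt balance (none leaves overhead): salt in fresh feed = salt in product, i.e. 284×0.252 = (1−0.260)·n13·0.390.
n13 = 71.568/(0.390×0.740) = 247.98 kg/min.
Recycle n12 = 0.260×247.98 = 64.476 kg/min.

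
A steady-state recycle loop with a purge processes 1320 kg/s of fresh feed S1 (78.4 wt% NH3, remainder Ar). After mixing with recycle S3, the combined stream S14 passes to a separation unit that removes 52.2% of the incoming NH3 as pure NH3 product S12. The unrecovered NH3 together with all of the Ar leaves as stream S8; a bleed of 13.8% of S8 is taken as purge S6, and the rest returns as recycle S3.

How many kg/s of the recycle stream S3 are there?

Ar enters only via S1 and leaves only via the purge: 1320×0.216 = 0.138×(Ar in S8), and the separation unit passes all Ar, so Ar in S14 = Ar in S8 = 2066.1 kg/s.
NH3 in S14: m_A = 1320×0.784 + (1−0.138)·(1−0.522)·m_A, so m_A = 1034.9/0.5880 = 1760.1 kg/s.
S8 = (1−0.522)×1760.1 + 2066.1 = 2907.4 kg/s.
Recycle S3 = (1−0.138)×2907.4 = 2506.2 kg/s.

2506 kg/s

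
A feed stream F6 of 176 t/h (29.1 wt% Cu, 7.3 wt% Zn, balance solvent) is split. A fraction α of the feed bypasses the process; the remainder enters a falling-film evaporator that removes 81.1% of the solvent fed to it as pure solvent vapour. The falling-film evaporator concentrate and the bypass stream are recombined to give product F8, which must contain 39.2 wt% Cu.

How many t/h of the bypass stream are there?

All 176×0.291 = 51.216 t/h of Cu reaches F8, so F8 = 51.216/0.392 = 130.65 t/h and vapour = 45.347 t/h.
The evaporator receives (1−α)·176 of feed at 0.636 solvent and removes 0.811 of that solvent:
0.811×0.636×(1−α)×176 = 45.347
(1−α) = 45.347/90.78 = 0.4995;  α = 0.5005.
Bypass flow = 0.5005×176 = 88.084 t/h.

88.08 t/h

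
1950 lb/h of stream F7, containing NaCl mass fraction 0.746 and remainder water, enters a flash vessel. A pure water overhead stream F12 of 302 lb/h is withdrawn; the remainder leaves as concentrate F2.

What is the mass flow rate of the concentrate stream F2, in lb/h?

Concentrate = 1950 − 302 = 1648 lb/h.

1648 lb/h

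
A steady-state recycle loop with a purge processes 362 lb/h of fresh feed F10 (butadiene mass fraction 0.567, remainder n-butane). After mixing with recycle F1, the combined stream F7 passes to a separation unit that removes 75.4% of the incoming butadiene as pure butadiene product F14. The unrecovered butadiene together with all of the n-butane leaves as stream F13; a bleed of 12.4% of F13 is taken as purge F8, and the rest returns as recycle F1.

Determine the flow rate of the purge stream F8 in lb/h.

n-butane enters only via F10 and leaves only via the purge: 362×0.433 = 0.124×(n-butane in F13), and the separation unit passes all n-butane, so n-butane in F7 = n-butane in F13 = 1264.1 lb/h.
butadiene in F7: m_A = 362×0.567 + (1−0.124)·(1−0.754)·m_A, so m_A = 205.25/0.7845 = 261.64 lb/h.
F13 = (1−0.754)×261.64 + 1264.1 = 1328.4 lb/h.
Purge F8 = 0.124×1328.4 = 164.73 lb/h.

164.7 lb/h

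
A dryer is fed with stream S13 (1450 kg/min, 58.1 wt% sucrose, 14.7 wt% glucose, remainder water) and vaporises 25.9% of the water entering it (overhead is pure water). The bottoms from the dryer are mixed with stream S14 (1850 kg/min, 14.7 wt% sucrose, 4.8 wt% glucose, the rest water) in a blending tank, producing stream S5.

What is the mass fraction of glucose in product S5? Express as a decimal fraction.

Vapour removed = 0.259×0.272×1450 = 102.15 kg/min; concentrate = 1347.9 kg/min.
glucose reaching the mixer = 213.15 (from concentrate) + 1850×0.048 = 301.95 kg/min.
Product flow = 1347.9 + 1850 = 3197.9 kg/min; glucose fraction = 0.094.

0.094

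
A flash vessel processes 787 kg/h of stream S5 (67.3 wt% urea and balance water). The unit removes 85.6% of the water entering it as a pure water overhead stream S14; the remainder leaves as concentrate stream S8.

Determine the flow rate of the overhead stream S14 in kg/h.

water entering = 787×0.327 = 257.35 kg/h; overhead removed = 0.856×257.35 = 220.29 kg/h.

220.3 kg/h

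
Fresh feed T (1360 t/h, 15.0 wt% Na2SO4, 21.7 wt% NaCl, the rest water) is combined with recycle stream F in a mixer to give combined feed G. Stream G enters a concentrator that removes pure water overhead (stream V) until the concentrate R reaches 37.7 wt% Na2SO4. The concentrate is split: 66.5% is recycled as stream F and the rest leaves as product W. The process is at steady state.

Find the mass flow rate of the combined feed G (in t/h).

Overall Na2SO4 balance (none leaves overhead): Na2SO4 in fresh feed = Na2SO4 in product, i.e. 1360×0.150 = (1−0.665)·R·0.377.
R = 204/(0.377×0.335) = 1615.3 t/h.
Recycle F = 0.665×1615.3 = 1074.2 t/h.
Combined feed G = 1360 + 1074.2 = 2434.2 t/h.

2434 t/h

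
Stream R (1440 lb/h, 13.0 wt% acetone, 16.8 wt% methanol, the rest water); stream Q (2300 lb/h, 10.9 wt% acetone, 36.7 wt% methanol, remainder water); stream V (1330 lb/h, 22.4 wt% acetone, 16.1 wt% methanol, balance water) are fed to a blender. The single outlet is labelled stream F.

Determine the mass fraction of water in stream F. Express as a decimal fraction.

0.598

Total flow out = 1440 + 2300 + 1330 = 5070 lb/h.
water in = 1440×0.702 + 2300×0.524 + 1330×0.615 = 3034 lb/h.
water mass fraction in F = 3034/5070 = 0.598.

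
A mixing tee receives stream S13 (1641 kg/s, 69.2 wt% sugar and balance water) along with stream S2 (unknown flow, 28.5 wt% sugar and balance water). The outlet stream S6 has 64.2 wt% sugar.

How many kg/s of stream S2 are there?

Let S2 be the unknown flow. Total out = 1641 + S2.
sugar balance: 1135.6 + 0.285·S2 = 0.642·(1641 + S2)
(0.285 − 0.642)·S2 = 0.642×1641 − 1135.6 = -82.05
S2 = -82.05 / -0.357 = 229.83 kg/s

229.8 kg/s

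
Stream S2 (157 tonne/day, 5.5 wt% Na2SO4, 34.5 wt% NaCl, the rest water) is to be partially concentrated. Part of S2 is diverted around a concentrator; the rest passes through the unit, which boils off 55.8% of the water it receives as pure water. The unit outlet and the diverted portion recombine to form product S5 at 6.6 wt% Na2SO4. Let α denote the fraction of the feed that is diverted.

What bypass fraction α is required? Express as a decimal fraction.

All 157×0.055 = 8.635 tonne/day of Na2SO4 reaches S5, so S5 = 8.635/0.066 = 130.83 tonne/day and vapour = 26.167 tonne/day.
The evaporator receives (1−α)·157 of feed at 0.600 water and removes 0.558 of that water:
0.558×0.600×(1−α)×157 = 26.167
(1−α) = 26.167/52.564 = 0.4978;  α = 0.5022.

0.502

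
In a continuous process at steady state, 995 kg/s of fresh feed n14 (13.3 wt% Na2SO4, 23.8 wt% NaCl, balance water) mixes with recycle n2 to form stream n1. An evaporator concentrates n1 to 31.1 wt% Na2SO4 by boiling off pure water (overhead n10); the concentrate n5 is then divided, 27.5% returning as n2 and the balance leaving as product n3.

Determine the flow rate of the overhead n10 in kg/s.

Overall Na2SO4 balance (none leaves overhead): Na2SO4 in fresh feed = Na2SO4 in product, i.e. 995×0.133 = (1−0.275)·n5·0.311.
n5 = 132.34/(0.311×0.725) = 586.92 kg/s.
Recycle n2 = 0.275×586.92 = 161.4 kg/s.
Combined feed n1 = 995 + 161.4 = 1156.4 kg/s.
Overhead n10 = n1 − n5 = 1156.4 − 586.92 = 569.49 kg/s.

569.5 kg/s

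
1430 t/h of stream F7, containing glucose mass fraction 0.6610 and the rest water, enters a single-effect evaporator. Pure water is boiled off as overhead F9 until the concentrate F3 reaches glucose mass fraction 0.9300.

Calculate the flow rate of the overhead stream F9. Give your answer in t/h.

413.6 t/h

glucose is conserved: 1430×0.661 = 945.23 t/h all reports to the concentrate.
Concentrate = 945.23/(target fraction) = 1016.4 t/h.
Overhead = 1430 − 1016.4 = 413.62 t/h.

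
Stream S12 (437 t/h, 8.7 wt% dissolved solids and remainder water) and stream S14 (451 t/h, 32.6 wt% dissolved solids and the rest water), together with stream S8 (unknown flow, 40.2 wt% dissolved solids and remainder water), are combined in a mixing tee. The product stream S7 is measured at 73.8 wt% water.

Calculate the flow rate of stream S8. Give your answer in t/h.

Let S8 be the unknown flow. Total out = 888 + S8.
water balance: 702.96 + 0.598·S8 = 0.738·(888 + S8)
(0.598 − 0.738)·S8 = 0.738×888 − 702.96 = -47.611
S8 = -47.611 / -0.140 = 340.08 t/h

340.1 t/h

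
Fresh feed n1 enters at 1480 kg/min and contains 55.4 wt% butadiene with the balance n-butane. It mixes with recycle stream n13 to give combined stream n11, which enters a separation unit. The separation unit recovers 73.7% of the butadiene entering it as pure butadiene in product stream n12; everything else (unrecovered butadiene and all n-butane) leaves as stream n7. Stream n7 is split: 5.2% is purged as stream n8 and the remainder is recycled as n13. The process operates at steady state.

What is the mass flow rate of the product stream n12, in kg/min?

butadiene in n11: m_A = 1480×0.554 + (1−0.052)·(1−0.737)·m_A, so m_A = 819.92/0.7507 = 1092.2 kg/min.
Product n12 = 0.737×1092.2 = 804.98 kg/min.

805 kg/min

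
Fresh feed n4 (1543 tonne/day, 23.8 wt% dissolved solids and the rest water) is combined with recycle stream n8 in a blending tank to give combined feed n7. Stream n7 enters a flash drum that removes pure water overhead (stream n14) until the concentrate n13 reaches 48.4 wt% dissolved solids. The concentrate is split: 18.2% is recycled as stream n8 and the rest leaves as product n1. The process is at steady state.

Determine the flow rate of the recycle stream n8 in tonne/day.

Overall dissolved solids balance (none leaves overhead): dissolved solids in fresh feed = dissolved solids in product, i.e. 1543×0.238 = (1−0.182)·n13·0.484.
n13 = 367.23/(0.484×0.818) = 927.56 tonne/day.
Recycle n8 = 0.182×927.56 = 168.82 tonne/day.

168.8 tonne/day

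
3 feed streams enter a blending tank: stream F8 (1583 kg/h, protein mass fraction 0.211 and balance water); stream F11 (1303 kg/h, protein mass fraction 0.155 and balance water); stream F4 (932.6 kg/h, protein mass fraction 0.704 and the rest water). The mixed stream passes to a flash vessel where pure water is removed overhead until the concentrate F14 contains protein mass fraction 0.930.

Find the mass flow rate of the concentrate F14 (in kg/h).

protein entering = 1583×0.211 + 1303×0.155 + 932.6×0.704 = 1192.5 kg/h.
All protein reports to F14, so F14 = 1192.5/0.930 = 1282.3 kg/h.

1282 kg/h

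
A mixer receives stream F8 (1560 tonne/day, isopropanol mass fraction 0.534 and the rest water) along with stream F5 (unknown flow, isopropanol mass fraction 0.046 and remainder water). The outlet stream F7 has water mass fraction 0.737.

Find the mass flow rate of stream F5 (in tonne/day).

1948 tonne/day

Let F5 be the unknown flow. Total out = 1560 + F5.
water balance: 726.96 + 0.954·F5 = 0.737·(1560 + F5)
(0.954 − 0.737)·F5 = 0.737×1560 − 726.96 = 422.76
F5 = 422.76 / 0.217 = 1948.2 tonne/day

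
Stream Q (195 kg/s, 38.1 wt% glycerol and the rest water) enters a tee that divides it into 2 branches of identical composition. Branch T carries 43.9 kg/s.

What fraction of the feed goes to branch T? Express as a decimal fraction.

0.225

Fraction to T = 43.9/195 = 0.2251.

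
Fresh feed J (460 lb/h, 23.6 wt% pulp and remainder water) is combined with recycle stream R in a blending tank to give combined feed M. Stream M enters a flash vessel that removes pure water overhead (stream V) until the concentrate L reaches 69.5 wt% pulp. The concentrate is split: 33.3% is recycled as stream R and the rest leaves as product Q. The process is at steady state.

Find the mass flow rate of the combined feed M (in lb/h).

538 lb/h

Overall pulp balance (none leaves overhead): pulp in fresh feed = pulp in product, i.e. 460×0.236 = (1−0.333)·L·0.695.
L = 108.56/(0.695×0.667) = 234.19 lb/h.
Recycle R = 0.333×234.19 = 77.984 lb/h.
Combined feed M = 460 + 77.984 = 537.98 lb/h.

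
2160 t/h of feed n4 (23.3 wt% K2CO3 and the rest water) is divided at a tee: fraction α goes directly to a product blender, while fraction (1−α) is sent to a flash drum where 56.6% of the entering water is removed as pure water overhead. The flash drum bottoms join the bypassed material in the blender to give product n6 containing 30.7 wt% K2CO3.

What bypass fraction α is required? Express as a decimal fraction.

0.445

All 2160×0.233 = 503.28 t/h of K2CO3 reaches n6, so n6 = 503.28/0.307 = 1639.3 t/h and vapour = 520.65 t/h.
The evaporator receives (1−α)·2160 of feed at 0.767 water and removes 0.566 of that water:
0.566×0.767×(1−α)×2160 = 520.65
(1−α) = 520.65/937.7 = 0.5552;  α = 0.4448.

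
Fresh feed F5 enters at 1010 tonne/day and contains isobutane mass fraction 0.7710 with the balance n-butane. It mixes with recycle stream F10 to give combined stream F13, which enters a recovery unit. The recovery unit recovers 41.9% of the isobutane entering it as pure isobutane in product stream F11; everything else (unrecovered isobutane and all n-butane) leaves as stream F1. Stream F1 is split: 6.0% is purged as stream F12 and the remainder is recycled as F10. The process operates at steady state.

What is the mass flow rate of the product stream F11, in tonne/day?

isobutane in F13: m_A = 1010×0.771 + (1−0.060)·(1−0.419)·m_A, so m_A = 778.71/0.4539 = 1715.7 tonne/day.
Product F11 = 0.419×1715.7 = 718.9 tonne/day.

718.9 tonne/day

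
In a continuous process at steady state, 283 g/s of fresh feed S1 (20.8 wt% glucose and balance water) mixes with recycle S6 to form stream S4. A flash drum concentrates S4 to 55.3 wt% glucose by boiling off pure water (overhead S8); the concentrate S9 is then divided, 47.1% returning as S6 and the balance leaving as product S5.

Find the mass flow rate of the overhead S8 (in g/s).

Overall glucose balance (none leaves overhead): glucose in fresh feed = glucose in product, i.e. 283×0.208 = (1−0.471)·S9·0.553.
S9 = 58.864/(0.553×0.529) = 201.22 g/s.
Recycle S6 = 0.471×201.22 = 94.774 g/s.
Combined feed S4 = 283 + 94.774 = 377.77 g/s.
Overhead S8 = S4 − S9 = 377.77 − 201.22 = 176.56 g/s.

176.6 g/s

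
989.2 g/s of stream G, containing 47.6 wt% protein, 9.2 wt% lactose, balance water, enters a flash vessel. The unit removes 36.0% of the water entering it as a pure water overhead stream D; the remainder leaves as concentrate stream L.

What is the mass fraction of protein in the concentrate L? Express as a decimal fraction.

0.564

protein is not removed: 989.2×0.476 = 470.86 g/s of protein enters L.
water entering = 989.2×0.432 = 427.33 g/s; overhead removed = 0.360×427.33 = 153.84 g/s.
Concentrate = 989.2 − 153.84 = 835.36 g/s.
Mass fraction = 470.86/835.36 = 0.564.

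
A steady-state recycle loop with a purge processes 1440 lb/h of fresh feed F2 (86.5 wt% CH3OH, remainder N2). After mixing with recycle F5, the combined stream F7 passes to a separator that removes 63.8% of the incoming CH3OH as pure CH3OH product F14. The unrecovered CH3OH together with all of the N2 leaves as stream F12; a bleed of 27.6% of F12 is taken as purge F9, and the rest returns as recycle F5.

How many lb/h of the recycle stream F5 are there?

952.4 lb/h

N2 enters only via F2 and leaves only via the purge: 1440×0.135 = 0.276×(N2 in F12), and the separator passes all N2, so N2 in F7 = N2 in F12 = 704.35 lb/h.
CH3OH in F7: m_A = 1440×0.865 + (1−0.276)·(1−0.638)·m_A, so m_A = 1245.6/0.7379 = 1688 lb/h.
F12 = (1−0.638)×1688 + 704.35 = 1315.4 lb/h.
Recycle F5 = (1−0.276)×1315.4 = 952.35 lb/h.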